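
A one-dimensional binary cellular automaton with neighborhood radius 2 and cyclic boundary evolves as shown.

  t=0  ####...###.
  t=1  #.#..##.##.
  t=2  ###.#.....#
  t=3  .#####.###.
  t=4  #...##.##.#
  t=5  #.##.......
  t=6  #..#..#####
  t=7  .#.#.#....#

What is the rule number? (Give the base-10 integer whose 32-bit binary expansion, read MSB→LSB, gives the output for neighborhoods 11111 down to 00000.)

  nb #####: next=.  (t=3,i=3, bit31=0)
  nb ####.: next=#  (t=0,i=2, bit30=1)
  nb ###.#: next=#  (t=0,i=9, bit29=1)
  nb ###..: next=.  (t=0,i=3, bit28=0)
  nb ##.##: next=.  (t=0,i=10, bit27=0)
  nb ##.#.: next=#  (t=1,i=10, bit26=1)
  nb ##..#: next=#  (t=3,i=10, bit25=1)
  nb ##...: next=.  (t=0,i=4, bit24=0)
  nb #.###: next=#  (t=0,i=0, bit23=1)
  nb #.##.: next=.  (t=1,i=8, bit22=0)
  nb #.#.#: next=#  (t=1,i=0, bit21=1)
  nb #.#..: next=#  (t=1,i=2, bit20=1)
  nb #..##: next=#  (t=1,i=4, bit19=1)
  nb #..#.: next=.  (t=6,i=2, bit18=0)
  nb #...#: next=#  (t=0,i=5, bit17=1)
  nb #....: next=.  (t=2,i=6, bit16=0)
  nb .####: next=.  (t=0,i=1, bit15=0)
  nb .###.: next=#  (t=0,i=8, bit14=1)
  nb .##.#: next=.  (t=1,i=6, bit13=0)
  nb .##..: next=#  (t=4,i=0, bit12=1)
  nb .#.##: next=.  (t=5,i=1, bit11=0)
  nb .#.#.: next=#  (t=1,i=1, bit10=1)
  nb .#..#: next=.  (t=1,i=3, bit9=0)
  nb .#...: next=#  (t=2,i=5, bit8=1)
  nb ..###: next=.  (t=0,i=7, bit7=0)
  nb ..##.: next=.  (t=1,i=5, bit6=0)
  nb ..#.#: next=#  (t=5,i=0, bit5=1)
  nb ..#..: next=#  (t=6,i=3, bit4=1)
  nb ...##: next=#  (t=0,i=6, bit3=1)
  nb ...#.: next=#  (t=5,i=10, bit2=1)
  nb ....#: next=#  (t=2,i=8, bit1=1)
  nb .....: next=#  (t=2,i=7, bit0=1)
  bits 01100110101110100101010100111111 = 1723487551

1723487551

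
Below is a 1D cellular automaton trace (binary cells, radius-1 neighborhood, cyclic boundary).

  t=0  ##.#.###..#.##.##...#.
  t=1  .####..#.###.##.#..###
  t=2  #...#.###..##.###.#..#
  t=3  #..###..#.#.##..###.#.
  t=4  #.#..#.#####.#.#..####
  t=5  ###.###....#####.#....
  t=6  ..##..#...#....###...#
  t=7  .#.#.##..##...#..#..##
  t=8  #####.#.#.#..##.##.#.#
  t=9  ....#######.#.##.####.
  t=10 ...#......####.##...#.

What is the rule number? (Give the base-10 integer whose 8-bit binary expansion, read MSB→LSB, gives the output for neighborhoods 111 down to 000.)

  nb ###: next=.  (t=0,i=6, bit7=0)
  nb ##.: next=#  (t=0,i=1, bit6=1)
  nb #.#: next=#  (t=0,i=2, bit5=1)
  nb #..: next=.  (t=0,i=8, bit4=0)
  nb .##: next=.  (t=0,i=0, bit3=0)
  nb .#.: next=#  (t=0,i=3, bit2=1)
  nb ..#: next=#  (t=0,i=9, bit1=1)
  nb ...: next=.  (t=0,i=18, bit0=0)
  bits 01100110 = 102

102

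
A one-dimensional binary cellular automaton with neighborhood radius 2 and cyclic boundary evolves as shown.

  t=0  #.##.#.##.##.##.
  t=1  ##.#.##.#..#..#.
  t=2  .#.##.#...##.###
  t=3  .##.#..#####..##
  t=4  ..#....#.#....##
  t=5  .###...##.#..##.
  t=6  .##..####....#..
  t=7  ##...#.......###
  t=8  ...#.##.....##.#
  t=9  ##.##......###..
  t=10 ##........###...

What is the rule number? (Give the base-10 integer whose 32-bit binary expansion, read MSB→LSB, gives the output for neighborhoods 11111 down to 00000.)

  ##### -> #   bit 31 = 1  t=3,i=9
  ####. -> .   bit 30 = 0  t=3,i=10
  ###.# -> #   bit 29 = 1  t=2,i=15
  ###.. -> .   bit 28 = 0  t=3,i=11
  ##.## -> .   bit 27 = 0  t=0,i=9
  ##.#. -> .   bit 26 = 0  t=0,i=4
  ##..# -> .   bit 25 = 0  t=3,i=12
  ##... -> .   bit 24 = 0  t=5,i=4
  #.### -> .   bit 23 = 0  t=2,i=13
  #.##. -> .   bit 22 = 0  t=0,i=2
  #.#.# -> #   bit 21 = 1  t=0,i=0
  #.#.. -> .   bit 20 = 0  t=1,i=8
  #..## -> .   bit 19 = 0  t=3,i=6
  #..#. -> #   bit 18 = 1  t=1,i=10
  #...# -> #   bit 17 = 1  t=2,i=8
  #.... -> .   bit 16 = 0  t=4,i=4
  .#### -> .   bit 15 = 0  t=3,i=8
  .###. -> #   bit 14 = 1  t=2,i=14
  .##.# -> #   bit 13 = 1  t=0,i=3
  .##.. -> .   bit 12 = 0  t=4,i=15
  .#.## -> #   bit 11 = 1  t=0,i=1
  .#.#. -> #   bit 10 = 1  t=4,i=8
  .#..# -> .   bit 9 = 0  t=1,i=9
  .#... -> #   bit 8 = 1  t=2,i=7
  ..### -> #   bit 7 = 1  t=3,i=7
  ..##. -> #   bit 6 = 1  t=2,i=10
  ..#.# -> #   bit 5 = 1  t=1,i=14
  ..#.. -> #   bit 4 = 1  t=1,i=11
  ...## -> #   bit 3 = 1  t=2,i=9
  ...#. -> .   bit 2 = 0  t=4,i=6
  ....# -> .   bit 1 = 0  t=4,i=5
  ..... -> .   bit 0 = 0  t=7,i=8
  bits 10100000001001100110110111111000 = 2686873080

2686873080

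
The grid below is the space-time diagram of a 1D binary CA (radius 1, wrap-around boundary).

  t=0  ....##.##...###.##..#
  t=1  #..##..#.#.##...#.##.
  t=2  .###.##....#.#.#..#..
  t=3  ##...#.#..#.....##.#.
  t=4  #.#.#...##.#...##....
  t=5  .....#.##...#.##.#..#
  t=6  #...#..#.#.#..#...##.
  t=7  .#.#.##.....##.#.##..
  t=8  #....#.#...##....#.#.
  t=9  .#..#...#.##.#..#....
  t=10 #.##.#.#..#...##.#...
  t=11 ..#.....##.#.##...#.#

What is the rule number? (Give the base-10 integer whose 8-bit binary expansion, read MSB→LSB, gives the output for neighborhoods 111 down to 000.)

  nb ###: next=.  (t=0,i=13, bit7=0)
  nb ##.: next=.  (t=0,i=5, bit6=0)
  nb #.#: next=.  (t=0,i=6, bit5=0)
  nb #..: next=#  (t=0,i=0, bit4=1)
  nb .##: next=#  (t=0,i=4, bit3=1)
  nb .#.: next=.  (t=0,i=20, bit2=0)
  nb ..#: next=#  (t=0,i=3, bit1=1)
  nb ...: next=.  (t=0,i=1, bit0=0)
  bits 00011010 = 26

26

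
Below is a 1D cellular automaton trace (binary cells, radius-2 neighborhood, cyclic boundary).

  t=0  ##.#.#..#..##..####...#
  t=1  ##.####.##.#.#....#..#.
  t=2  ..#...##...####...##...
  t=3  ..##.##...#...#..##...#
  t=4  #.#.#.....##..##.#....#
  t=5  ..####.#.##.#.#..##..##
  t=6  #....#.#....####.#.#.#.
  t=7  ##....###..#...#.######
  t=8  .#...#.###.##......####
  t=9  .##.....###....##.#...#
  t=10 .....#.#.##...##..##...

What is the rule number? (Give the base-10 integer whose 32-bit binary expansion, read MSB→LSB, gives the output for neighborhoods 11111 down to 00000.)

3123726169

  ##### -> #   bit 31 = 1  t=7,i=19
  ####. -> .   bit 30 = 0  t=0,i=17
  ###.# -> #   bit 29 = 1  t=0,i=1
  ###.. -> #   bit 28 = 1  t=0,i=18
  ##.## -> #   bit 27 = 1  t=1,i=2
  ##.#. -> .   bit 26 = 0  t=0,i=2
  ##..# -> #   bit 25 = 1  t=0,i=13
  ##... -> .   bit 24 = 0  t=0,i=19
  #.### -> .   bit 23 = 0  t=1,i=3
  #.##. -> .   bit 22 = 0  t=1,i=0
  #.#.# -> #   bit 21 = 1  t=0,i=3
  #.#.. -> #   bit 20 = 1  t=0,i=5
  #..## -> .   bit 19 = 0  t=0,i=10
  #..#. -> .   bit 18 = 0  t=0,i=7
  #...# -> .   bit 17 = 0  t=0,i=20
  #.... -> .   bit 16 = 0  t=1,i=15
  .#### -> .   bit 15 = 0  t=0,i=16
  .###. -> #   bit 14 = 1  t=0,i=0
  .##.# -> .   bit 13 = 0  t=1,i=1
  .##.. -> .   bit 12 = 0  t=0,i=12
  .#.## -> .   bit 11 = 0  t=1,i=22
  .#.#. -> #   bit 10 = 1  t=0,i=4
  .#..# -> #   bit 9 = 1  t=0,i=6
  .#... -> #   bit 8 = 1  t=1,i=14
  ..### -> .   bit 7 = 0  t=0,i=15
  ..##. -> #   bit 6 = 1  t=0,i=11
  ..#.# -> .   bit 5 = 0  t=1,i=21
  ..#.. -> #   bit 4 = 1  t=0,i=8
  ...## -> #   bit 3 = 1  t=0,i=21
  ...#. -> .   bit 2 = 0  t=1,i=17
  ....# -> .   bit 1 = 0  t=1,i=16
  ..... -> #   bit 0 = 1  t=2,i=22
  bits 10111010001100000100011101011001 = 3123726169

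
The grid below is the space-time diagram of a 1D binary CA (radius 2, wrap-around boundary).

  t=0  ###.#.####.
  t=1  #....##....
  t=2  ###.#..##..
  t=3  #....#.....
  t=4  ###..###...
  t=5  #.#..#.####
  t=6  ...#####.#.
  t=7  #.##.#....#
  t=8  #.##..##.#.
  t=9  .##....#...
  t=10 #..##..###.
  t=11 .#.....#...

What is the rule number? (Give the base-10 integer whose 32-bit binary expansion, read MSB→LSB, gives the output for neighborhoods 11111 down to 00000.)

  #####|#  b31=1 t=5,i=9
  ####.|.  b30=0 t=0,i=8
  ###.#|.  b29=0 t=0,i=2
  ###..|#  b28=1 t=4,i=2
  ##.##|.  b27=0 t=0,i=10
  ##.#.|.  b26=0 t=0,i=3
  ##..#|.  b25=0 t=2,i=9
  ##...|#  b24=1 t=1,i=7
  #.###|#  b23=1 t=0,i=0
  #.##.|#  b22=1 t=7,i=2
  #.#.#|.  b21=0 t=0,i=4
  #.#..|.  b20=0 t=2,i=4
  #..##|.  b19=0 t=2,i=6
  #..#.|#  b18=1 t=5,i=4
  #...#|#  b17=1 t=4,i=9
  #....|#  b16=1 t=1,i=2
  .####|.  b15=0 t=0,i=7
  .###.|.  b14=0 t=0,i=1
  .##.#|#  b13=1 t=7,i=0
  .##..|.  b12=0 t=1,i=6
  .#.##|#  b11=1 t=0,i=5
  .#.#.|.  b10=0 t=8,i=10
  .#..#|#  b9=1 t=2,i=5
  .#...|#  b8=1 t=1,i=1
  ..###|#  b7=1 t=2,i=0
  ..##.|.  b6=0 t=1,i=5
  ..#.#|#  b5=1 t=5,i=5
  ..#..|#  b4=1 t=1,i=0
  ...##|#  b3=1 t=1,i=4
  ...#.|.  b2=0 t=1,i=10
  ....#|.  b1=0 t=1,i=3
  .....|.  b0=0 t=3,i=8
  bits 10010001110001110010101110111000 = 2445749176

2445749176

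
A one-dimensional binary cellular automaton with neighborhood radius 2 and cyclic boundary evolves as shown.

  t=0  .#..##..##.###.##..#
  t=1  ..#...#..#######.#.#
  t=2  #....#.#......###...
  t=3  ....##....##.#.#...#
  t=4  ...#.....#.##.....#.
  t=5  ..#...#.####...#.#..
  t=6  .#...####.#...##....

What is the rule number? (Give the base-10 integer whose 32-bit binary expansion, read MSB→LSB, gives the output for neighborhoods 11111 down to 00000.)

1858103853

  ##### -> .   bit 31 = 0  t=1,i=11
  ####. -> #   bit 30 = 1  t=1,i=14
  ###.# -> #   bit 29 = 1  t=0,i=13
  ###.. -> .   bit 28 = 0  t=2,i=16
  ##.## -> #   bit 27 = 1  t=0,i=10
  ##.#. -> #   bit 26 = 1  t=1,i=16
  ##..# -> #   bit 25 = 1  t=0,i=6
  ##... -> .   bit 24 = 0  t=2,i=17
  #.### -> #   bit 23 = 1  t=0,i=11
  #.##. -> #   bit 22 = 1  t=0,i=15
  #.#.# -> .   bit 21 = 0  t=1,i=17
  #.#.. -> .   bit 20 = 0  t=0,i=1
  #..## -> .   bit 19 = 0  t=0,i=3
  #..#. -> .   bit 18 = 0  t=0,i=18
  #...# -> .   bit 17 = 0  t=1,i=4
  #.... -> .   bit 16 = 0  t=2,i=2
  .#### -> .   bit 15 = 0  t=1,i=10
  .###. -> #   bit 14 = 1  t=0,i=12
  .##.# -> #   bit 13 = 1  t=0,i=9
  .##.. -> .   bit 12 = 0  t=0,i=5
  .#.## -> #   bit 11 = 1  t=4,i=10
  .#.#. -> .   bit 10 = 0  t=0,i=0
  .#..# -> #   bit 9 = 1  t=0,i=2
  .#... -> .   bit 8 = 0  t=1,i=3
  ..### -> .   bit 7 = 0  t=1,i=9
  ..##. -> .   bit 6 = 0  t=0,i=4
  ..#.# -> #   bit 5 = 1  t=0,i=19
  ..#.. -> .   bit 4 = 0  t=1,i=2
  ...## -> #   bit 3 = 1  t=2,i=13
  ...#. -> #   bit 2 = 1  t=1,i=5
  ....# -> .   bit 1 = 0  t=2,i=3
  ..... -> #   bit 0 = 1  t=2,i=10
  bits 01101110110000000110101000101101 = 1858103853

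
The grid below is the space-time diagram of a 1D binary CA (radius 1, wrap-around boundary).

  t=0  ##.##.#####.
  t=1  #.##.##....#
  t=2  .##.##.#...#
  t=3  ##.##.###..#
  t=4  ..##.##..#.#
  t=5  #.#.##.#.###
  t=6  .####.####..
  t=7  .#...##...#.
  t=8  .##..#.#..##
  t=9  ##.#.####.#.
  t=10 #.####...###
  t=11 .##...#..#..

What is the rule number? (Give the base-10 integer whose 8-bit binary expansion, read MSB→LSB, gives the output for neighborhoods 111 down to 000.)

  ###|.  b7=0 t=0,i=7
  ##.|.  b6=0 t=0,i=1
  #.#|#  b5=1 t=0,i=2
  #..|#  b4=1 t=1,i=7
  .##|#  b3=1 t=0,i=0
  .#.|#  b2=1 t=2,i=7
  ..#|.  b1=0 t=1,i=10
  ...|.  b0=0 t=1,i=8
  bits 00111100 = 60

60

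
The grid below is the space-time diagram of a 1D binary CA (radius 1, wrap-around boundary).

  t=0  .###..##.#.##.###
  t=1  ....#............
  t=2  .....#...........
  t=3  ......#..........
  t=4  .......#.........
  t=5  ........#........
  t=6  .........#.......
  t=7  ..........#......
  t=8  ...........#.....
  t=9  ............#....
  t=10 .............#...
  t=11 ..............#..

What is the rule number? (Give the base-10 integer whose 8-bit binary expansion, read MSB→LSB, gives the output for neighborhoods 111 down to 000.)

16

  ###|.  b7=0 t=0,i=2
  ##.|.  b6=0 t=0,i=3
  #.#|.  b5=0 t=0,i=0
  #..|#  b4=1 t=0,i=4
  .##|.  b3=0 t=0,i=1
  .#.|.  b2=0 t=0,i=9
  ..#|.  b1=0 t=0,i=5
  ...|.  b0=0 t=1,i=0
  bits 00010000 = 16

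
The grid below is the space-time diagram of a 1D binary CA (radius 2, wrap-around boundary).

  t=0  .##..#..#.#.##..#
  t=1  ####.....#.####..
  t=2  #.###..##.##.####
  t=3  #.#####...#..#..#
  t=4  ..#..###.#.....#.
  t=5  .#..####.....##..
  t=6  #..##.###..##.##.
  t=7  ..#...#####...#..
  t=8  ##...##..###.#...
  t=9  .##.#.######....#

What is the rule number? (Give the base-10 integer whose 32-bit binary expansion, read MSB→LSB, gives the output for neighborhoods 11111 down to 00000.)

1942510734

  #####|.  b31=0 t=2,i=15
  ####.|#  b30=1 t=1,i=2
  ###.#|#  b29=1 t=2,i=0
  ###..|#  b28=1 t=1,i=3
  ##.##|.  b27=0 t=2,i=1
  ##.#.|.  b26=0 t=4,i=8
  ##..#|#  b25=1 t=0,i=3
  ##...|#  b24=1 t=1,i=4
  #.###|#  b23=1 t=1,i=11
  #.##.|#  b22=1 t=0,i=1
  #.#.#|.  b21=0 t=0,i=10
  #.#..|.  b20=0 t=4,i=9
  #..##|#  b19=1 t=1,i=16
  #..#.|.  b18=0 t=0,i=4
  #...#|.  b17=0 t=3,i=8
  #....|.  b16=0 t=1,i=5
  .####|.  b15=0 t=1,i=1
  .###.|#  b14=1 t=2,i=3
  .##.#|.  b13=0 t=2,i=8
  .##..|#  b12=1 t=0,i=2
  .#.##|#  b11=1 t=0,i=0
  .#.#.|#  b10=1 t=0,i=9
  .#..#|.  b9=0 t=0,i=6
  .#...|.  b8=0 t=4,i=10
  ..###|#  b7=1 t=1,i=0
  ..##.|.  b6=0 t=2,i=7
  ..#.#|.  b5=0 t=0,i=8
  ..#..|.  b4=0 t=0,i=5
  ...##|#  b3=1 t=5,i=12
  ...#.|#  b2=1 t=1,i=8
  ....#|#  b1=1 t=1,i=7
  .....|.  b0=0 t=1,i=6
  bits 01110011110010000101110010001110 = 1942510734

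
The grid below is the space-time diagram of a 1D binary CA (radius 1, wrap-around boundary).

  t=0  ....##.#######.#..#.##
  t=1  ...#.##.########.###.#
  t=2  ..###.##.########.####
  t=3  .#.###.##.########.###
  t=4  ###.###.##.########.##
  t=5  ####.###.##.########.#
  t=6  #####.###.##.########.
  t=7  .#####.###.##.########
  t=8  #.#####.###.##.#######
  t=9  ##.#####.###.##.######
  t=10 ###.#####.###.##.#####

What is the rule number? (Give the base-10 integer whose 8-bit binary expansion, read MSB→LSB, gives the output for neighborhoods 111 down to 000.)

  ###|#  b7=1 t=0,i=8
  ##.|#  b6=1 t=0,i=5
  #.#|#  b5=1 t=0,i=6
  #..|.  b4=0 t=0,i=0
  .##|.  b3=0 t=0,i=4
  .#.|#  b2=1 t=0,i=15
  ..#|#  b1=1 t=0,i=3
  ...|.  b0=0 t=0,i=1
  bits 11100110 = 230

230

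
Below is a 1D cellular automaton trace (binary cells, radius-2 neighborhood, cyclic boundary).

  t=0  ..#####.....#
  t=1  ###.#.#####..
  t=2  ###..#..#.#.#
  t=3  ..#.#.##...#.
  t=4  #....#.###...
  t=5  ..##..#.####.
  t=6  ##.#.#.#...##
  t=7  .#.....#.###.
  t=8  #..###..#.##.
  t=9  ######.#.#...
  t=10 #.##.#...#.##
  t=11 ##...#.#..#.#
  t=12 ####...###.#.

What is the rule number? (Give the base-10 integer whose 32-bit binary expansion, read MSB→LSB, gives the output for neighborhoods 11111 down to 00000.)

3105839755

  ##### -> #   bit 31 = 1  t=0,i=4
  ####. -> .   bit 30 = 0  t=0,i=5
  ###.# -> #   bit 29 = 1  t=1,i=2
  ###.. -> #   bit 28 = 1  t=0,i=6
  ##.## -> #   bit 27 = 1  t=10,i=1
  ##.#. -> .   bit 26 = 0  t=1,i=3
  ##..# -> .   bit 25 = 0  t=1,i=11
  ##... -> #   bit 24 = 1  t=0,i=7
  #.### -> .   bit 23 = 0  t=1,i=6
  #.##. -> .   bit 22 = 0  t=3,i=6
  #.#.# -> .   bit 21 = 0  t=1,i=4
  #.#.. -> #   bit 20 = 1  t=6,i=7
  #..## -> #   bit 19 = 1  t=0,i=1
  #..#. -> #   bit 18 = 1  t=2,i=4
  #...# -> #   bit 17 = 1  t=3,i=0
  #.... -> #   bit 16 = 1  t=0,i=8
  .#### -> .   bit 15 = 0  t=0,i=3
  .###. -> #   bit 14 = 1  t=1,i=1
  .##.# -> .   bit 13 = 0  t=8,i=11
  .##.. -> #   bit 12 = 1  t=3,i=7
  .#.## -> #   bit 11 = 1  t=1,i=5
  .#.#. -> .   bit 10 = 0  t=2,i=9
  .#..# -> #   bit 9 = 1  t=0,i=0
  .#... -> .   bit 8 = 0  t=3,i=12
  ..### -> #   bit 7 = 1  t=0,i=2
  ..##. -> .   bit 6 = 0  t=5,i=2
  ..#.# -> .   bit 5 = 0  t=2,i=8
  ..#.. -> .   bit 4 = 0  t=0,i=12
  ...## -> #   bit 3 = 1  t=5,i=1
  ...#. -> .   bit 2 = 0  t=0,i=11
  ....# -> #   bit 1 = 1  t=0,i=10
  ..... -> #   bit 0 = 1  t=0,i=9
  bits 10111001000111110101101010001011 = 3105839755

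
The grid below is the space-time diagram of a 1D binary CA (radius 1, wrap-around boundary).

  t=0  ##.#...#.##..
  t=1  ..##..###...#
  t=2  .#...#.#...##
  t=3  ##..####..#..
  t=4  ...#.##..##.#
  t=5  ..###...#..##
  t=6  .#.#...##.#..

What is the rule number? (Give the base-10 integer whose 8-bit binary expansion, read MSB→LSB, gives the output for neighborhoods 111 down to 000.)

166

  ### -> #   bit 7 = 1  t=1,i=7
  ##. -> .   bit 6 = 0  t=0,i=1
  #.# -> #   bit 5 = 1  t=0,i=2
  #.. -> .   bit 4 = 0  t=0,i=4
  .## -> .   bit 3 = 0  t=0,i=0
  .#. -> #   bit 2 = 1  t=0,i=3
  ..# -> #   bit 1 = 1  t=0,i=6
  ... -> .   bit 0 = 0  t=0,i=5
  bits 10100110 = 166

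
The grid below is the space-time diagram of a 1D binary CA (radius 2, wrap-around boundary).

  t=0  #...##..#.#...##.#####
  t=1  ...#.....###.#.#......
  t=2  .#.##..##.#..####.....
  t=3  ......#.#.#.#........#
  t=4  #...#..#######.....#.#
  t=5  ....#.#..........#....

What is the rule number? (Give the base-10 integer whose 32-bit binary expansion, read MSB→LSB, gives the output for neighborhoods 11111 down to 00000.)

3695898

  #####|.  b31=0 t=0,i=19
  ####.|.  b30=0 t=0,i=21
  ###.#|.  b29=0 t=1,i=11
  ###..|.  b28=0 t=0,i=0
  ##.##|.  b27=0 t=0,i=16
  ##.#.|.  b26=0 t=1,i=12
  ##..#|.  b25=0 t=0,i=6
  ##...|.  b24=0 t=0,i=1
  #.###|.  b23=0 t=0,i=17
  #.##.|.  b22=0 t=2,i=3
  #.#.#|#  b21=1 t=1,i=13
  #.#..|#  b20=1 t=0,i=10
  #..##|#  b19=1 t=2,i=6
  #..#.|.  b18=0 t=0,i=7
  #...#|.  b17=0 t=0,i=2
  #....|.  b16=0 t=1,i=5
  .####|.  b15=0 t=0,i=18
  .###.|#  b14=1 t=1,i=10
  .##.#|#  b13=1 t=0,i=15
  .##..|.  b12=0 t=0,i=5
  .#.##|.  b11=0 t=2,i=2
  .#.#.|#  b10=1 t=0,i=9
  .#..#|.  b9=0 t=2,i=11
  .#...|#  b8=1 t=0,i=11
  ..###|.  b7=0 t=1,i=9
  ..##.|.  b6=0 t=0,i=4
  ..#.#|.  b5=0 t=0,i=8
  ..#..|#  b4=1 t=1,i=3
  ...##|#  b3=1 t=0,i=3
  ...#.|.  b2=0 t=1,i=2
  ....#|#  b1=1 t=1,i=1
  .....|.  b0=0 t=1,i=0
  bits 00000000001110000110010100011010 = 3695898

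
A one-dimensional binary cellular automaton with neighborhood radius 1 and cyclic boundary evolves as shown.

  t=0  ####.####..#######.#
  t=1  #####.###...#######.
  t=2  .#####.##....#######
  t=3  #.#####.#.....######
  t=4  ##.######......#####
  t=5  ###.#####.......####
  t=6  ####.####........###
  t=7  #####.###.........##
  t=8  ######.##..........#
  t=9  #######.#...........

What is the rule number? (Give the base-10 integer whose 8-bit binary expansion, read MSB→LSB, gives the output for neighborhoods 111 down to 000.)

  nb ###: next=#  (t=0,i=0, bit7=1)
  nb ##.: next=#  (t=0,i=3, bit6=1)
  nb #.#: next=#  (t=0,i=4, bit5=1)
  nb #..: next=.  (t=0,i=9, bit4=0)
  nb .##: next=.  (t=0,i=5, bit3=0)
  nb .#.: next=#  (t=3,i=8, bit2=1)
  nb ..#: next=.  (t=0,i=10, bit1=0)
  nb ...: next=.  (t=1,i=10, bit0=0)
  bits 11100100 = 228

228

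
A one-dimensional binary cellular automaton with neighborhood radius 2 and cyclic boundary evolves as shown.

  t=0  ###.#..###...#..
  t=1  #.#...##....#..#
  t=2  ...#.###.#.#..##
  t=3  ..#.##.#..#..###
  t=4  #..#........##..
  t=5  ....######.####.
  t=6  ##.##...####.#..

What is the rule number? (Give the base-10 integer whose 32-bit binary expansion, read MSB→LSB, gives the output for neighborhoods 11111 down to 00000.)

  ##### -> .   bit 31 = 0  t=5,i=6
  ####. -> #   bit 30 = 1  t=5,i=8
  ###.# -> #   bit 29 = 1  t=0,i=2
  ###.. -> .   bit 28 = 0  t=0,i=9
  ##.## -> #   bit 27 = 1  t=5,i=10
  ##.#. -> .   bit 26 = 0  t=0,i=3
  ##..# -> #   bit 25 = 1  t=3,i=0
  ##... -> .   bit 24 = 0  t=0,i=10
  #.### -> #   bit 23 = 1  t=2,i=5
  #.##. -> .   bit 22 = 0  t=3,i=4
  #.#.# -> .   bit 21 = 0  t=2,i=9
  #.#.. -> .   bit 20 = 0  t=0,i=4
  #..## -> #   bit 19 = 1  t=0,i=6
  #..#. -> .   bit 18 = 0  t=3,i=1
  #...# -> .   bit 17 = 0  t=0,i=11
  #.... -> #   bit 16 = 1  t=1,i=9
  .#### -> .   bit 15 = 0  t=5,i=5
  .###. -> .   bit 14 = 0  t=0,i=1
  .##.# -> .   bit 13 = 0  t=1,i=0
  .##.. -> #   bit 12 = 1  t=1,i=7
  .#.## -> #   bit 11 = 1  t=2,i=4
  .#.#. -> #   bit 10 = 1  t=2,i=10
  .#..# -> .   bit 9 = 0  t=0,i=5
  .#... -> #   bit 8 = 1  t=1,i=3
  ..### -> #   bit 7 = 1  t=0,i=0
  ..##. -> #   bit 6 = 1  t=1,i=6
  ..#.# -> .   bit 5 = 0  t=2,i=3
  ..#.. -> .   bit 4 = 0  t=0,i=13
  ...## -> #   bit 3 = 1  t=1,i=5
  ...#. -> #   bit 2 = 1  t=0,i=12
  ....# -> .   bit 1 = 0  t=1,i=10
  ..... -> #   bit 0 = 1  t=4,i=6
  bits 01101010100010010001110111001101 = 1787370957

1787370957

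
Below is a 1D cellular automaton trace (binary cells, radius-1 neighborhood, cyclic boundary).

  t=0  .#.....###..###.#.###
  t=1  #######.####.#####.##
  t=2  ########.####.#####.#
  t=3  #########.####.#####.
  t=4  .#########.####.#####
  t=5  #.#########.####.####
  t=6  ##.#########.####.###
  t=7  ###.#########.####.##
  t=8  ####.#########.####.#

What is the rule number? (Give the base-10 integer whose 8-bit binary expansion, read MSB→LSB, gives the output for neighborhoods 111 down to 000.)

247

  nb ###: next=#  (t=0,i=8, bit7=1)
  nb ##.: next=#  (t=0,i=9, bit6=1)
  nb #.#: next=#  (t=0,i=0, bit5=1)
  nb #..: next=#  (t=0,i=2, bit4=1)
  nb .##: next=.  (t=0,i=7, bit3=0)
  nb .#.: next=#  (t=0,i=1, bit2=1)
  nb ..#: next=#  (t=0,i=6, bit1=1)
  nb ...: next=#  (t=0,i=3, bit0=1)
  bits 11110111 = 247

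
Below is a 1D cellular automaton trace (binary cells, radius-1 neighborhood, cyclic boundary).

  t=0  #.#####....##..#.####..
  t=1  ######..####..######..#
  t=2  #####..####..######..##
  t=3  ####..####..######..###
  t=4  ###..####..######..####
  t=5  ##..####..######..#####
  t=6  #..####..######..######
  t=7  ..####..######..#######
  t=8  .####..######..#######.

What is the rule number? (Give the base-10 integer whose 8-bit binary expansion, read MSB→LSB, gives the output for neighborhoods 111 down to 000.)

175

  [7] ### => #  t=0,i=3
  [6] ##. => .  t=0,i=6
  [5] #.# => #  t=0,i=1
  [4] #.. => .  t=0,i=7
  [3] .## => #  t=0,i=2
  [2] .#. => #  t=0,i=0
  [1] ..# => #  t=0,i=10
  [0] ... => #  t=0,i=8
  bits 10101111 = 175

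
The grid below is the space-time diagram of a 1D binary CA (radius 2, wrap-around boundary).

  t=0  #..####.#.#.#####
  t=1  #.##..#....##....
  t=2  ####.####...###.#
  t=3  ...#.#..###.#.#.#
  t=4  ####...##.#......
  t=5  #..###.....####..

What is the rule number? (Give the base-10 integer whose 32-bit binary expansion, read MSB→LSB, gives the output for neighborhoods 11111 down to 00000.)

  #####|.  b31=0 t=0,i=14
  ####.|.  b30=0 t=0,i=5
  ###.#|#  b29=1 t=0,i=6
  ###..|#  b28=1 t=0,i=0
  ##.##|.  b27=0 t=2,i=4
  ##.#.|.  b26=0 t=0,i=7
  ##..#|.  b25=0 t=0,i=1
  ##...|#  b24=1 t=1,i=13
  #.###|#  b23=1 t=0,i=12
  #.##.|#  b22=1 t=1,i=2
  #.#.#|.  b21=0 t=0,i=8
  #.#..|.  b20=0 t=3,i=5
  #..##|#  b19=1 t=0,i=2
  #..#.|#  b18=1 t=1,i=5
  #...#|#  b17=1 t=2,i=10
  #....|#  b16=1 t=1,i=8
  .####|.  b15=0 t=0,i=4
  .###.|.  b14=0 t=2,i=13
  .##.#|.  b13=0 t=4,i=8
  .##..|#  b12=1 t=1,i=3
  .#.##|#  b11=1 t=0,i=11
  .#.#.|.  b10=0 t=0,i=9
  .#..#|.  b9=0 t=3,i=6
  .#...|#  b8=1 t=1,i=7
  ..###|#  b7=1 t=0,i=3
  ..##.|.  b6=0 t=1,i=11
  ..#.#|#  b5=1 t=1,i=0
  ..#..|#  b4=1 t=1,i=6
  ...##|.  b3=0 t=1,i=10
  ...#.|#  b2=1 t=1,i=16
  ....#|.  b1=0 t=1,i=9
  .....|#  b0=1 t=4,i=13
  bits 00110001110011110001100110110101 = 835656117

835656117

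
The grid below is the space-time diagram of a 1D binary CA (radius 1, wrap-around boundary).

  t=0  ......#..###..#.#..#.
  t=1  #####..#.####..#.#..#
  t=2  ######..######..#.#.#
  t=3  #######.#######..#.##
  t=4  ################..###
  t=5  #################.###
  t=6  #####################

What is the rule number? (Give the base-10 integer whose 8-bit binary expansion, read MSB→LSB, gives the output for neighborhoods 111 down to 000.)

  nb ###: next=#  (t=0,i=10, bit7=1)
  nb ##.: next=#  (t=0,i=11, bit6=1)
  nb #.#: next=#  (t=0,i=15, bit5=1)
  nb #..: next=#  (t=0,i=7, bit4=1)
  nb .##: next=#  (t=0,i=9, bit3=1)
  nb .#.: next=.  (t=0,i=6, bit2=0)
  nb ..#: next=.  (t=0,i=5, bit1=0)
  nb ...: next=#  (t=0,i=0, bit0=1)
  bits 11111001 = 249

249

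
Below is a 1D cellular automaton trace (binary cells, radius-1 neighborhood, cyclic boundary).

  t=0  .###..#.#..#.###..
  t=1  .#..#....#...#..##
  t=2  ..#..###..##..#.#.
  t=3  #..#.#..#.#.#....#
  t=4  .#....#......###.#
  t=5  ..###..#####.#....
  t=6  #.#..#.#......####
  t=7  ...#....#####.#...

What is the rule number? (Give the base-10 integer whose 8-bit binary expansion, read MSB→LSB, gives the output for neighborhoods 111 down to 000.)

  [7] ### => .  t=0,i=2
  [6] ##. => .  t=0,i=3
  [5] #.# => .  t=0,i=7
  [4] #.. => #  t=0,i=4
  [3] .## => #  t=0,i=1
  [2] .#. => .  t=0,i=6
  [1] ..# => .  t=0,i=0
  [0] ... => #  t=0,i=17
  bits 00011001 = 25

25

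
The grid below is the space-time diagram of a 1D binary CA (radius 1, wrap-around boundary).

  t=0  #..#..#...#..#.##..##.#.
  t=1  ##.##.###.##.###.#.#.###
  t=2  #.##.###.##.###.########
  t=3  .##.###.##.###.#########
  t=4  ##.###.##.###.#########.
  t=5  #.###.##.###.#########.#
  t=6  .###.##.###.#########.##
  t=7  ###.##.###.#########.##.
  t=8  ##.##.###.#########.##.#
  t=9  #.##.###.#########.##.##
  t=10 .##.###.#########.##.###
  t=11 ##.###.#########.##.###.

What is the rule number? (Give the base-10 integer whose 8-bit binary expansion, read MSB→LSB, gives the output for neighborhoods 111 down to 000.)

189

  nb ###: next=#  (t=1,i=0, bit7=1)
  nb ##.: next=.  (t=0,i=16, bit6=0)
  nb #.#: next=#  (t=0,i=14, bit5=1)
  nb #..: next=#  (t=0,i=1, bit4=1)
  nb .##: next=#  (t=0,i=15, bit3=1)
  nb .#.: next=#  (t=0,i=0, bit2=1)
  nb ..#: next=.  (t=0,i=2, bit1=0)
  nb ...: next=#  (t=0,i=8, bit0=1)
  bits 10111101 = 189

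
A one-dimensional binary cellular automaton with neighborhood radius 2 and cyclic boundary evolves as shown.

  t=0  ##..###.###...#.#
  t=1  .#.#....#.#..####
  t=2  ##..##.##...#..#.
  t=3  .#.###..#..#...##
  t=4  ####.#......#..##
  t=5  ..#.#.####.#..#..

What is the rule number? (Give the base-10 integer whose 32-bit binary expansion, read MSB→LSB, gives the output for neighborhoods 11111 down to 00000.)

1420376421

  nb #####: next=.  (t=4,i=0, bit31=0)
  nb ####.: next=#  (t=1,i=15, bit30=1)
  nb ###.#: next=.  (t=0,i=6, bit29=0)
  nb ###..: next=#  (t=0,i=1, bit28=1)
  nb ##.##: next=.  (t=0,i=7, bit27=0)
  nb ##.#.: next=#  (t=1,i=0, bit26=1)
  nb ##..#: next=.  (t=0,i=2, bit25=0)
  nb ##...: next=.  (t=0,i=11, bit24=0)
  nb #.###: next=#  (t=0,i=8, bit23=1)
  nb #.##.: next=.  (t=2,i=0, bit22=0)
  nb #.#.#: next=#  (t=1,i=1, bit21=1)
  nb #.#..: next=.  (t=1,i=3, bit20=0)
  nb #..##: next=#  (t=0,i=3, bit19=1)
  nb #..#.: next=.  (t=2,i=14, bit18=0)
  nb #...#: next=.  (t=0,i=12, bit17=0)
  nb #....: next=#  (t=1,i=5, bit16=1)
  nb .####: next=.  (t=1,i=14, bit15=0)
  nb .###.: next=.  (t=0,i=0, bit14=0)
  nb .##.#: next=#  (t=2,i=5, bit13=1)
  nb .##..: next=#  (t=2,i=1, bit12=1)
  nb .#.##: next=#  (t=0,i=15, bit11=1)
  nb .#.#.: next=.  (t=1,i=2, bit10=0)
  nb .#..#: next=.  (t=1,i=11, bit9=0)
  nb .#...: next=#  (t=1,i=4, bit8=1)
  nb ..###: next=.  (t=0,i=4, bit7=0)
  nb ..##.: next=#  (t=2,i=4, bit6=1)
  nb ..#.#: next=#  (t=0,i=14, bit5=1)
  nb ..#..: next=.  (t=2,i=12, bit4=0)
  nb ...##: next=.  (t=3,i=14, bit3=0)
  nb ...#.: next=#  (t=0,i=13, bit2=1)
  nb ....#: next=.  (t=1,i=6, bit1=0)
  nb .....: next=#  (t=4,i=8, bit0=1)
  bits 01010100101010010011100101100101 = 1420376421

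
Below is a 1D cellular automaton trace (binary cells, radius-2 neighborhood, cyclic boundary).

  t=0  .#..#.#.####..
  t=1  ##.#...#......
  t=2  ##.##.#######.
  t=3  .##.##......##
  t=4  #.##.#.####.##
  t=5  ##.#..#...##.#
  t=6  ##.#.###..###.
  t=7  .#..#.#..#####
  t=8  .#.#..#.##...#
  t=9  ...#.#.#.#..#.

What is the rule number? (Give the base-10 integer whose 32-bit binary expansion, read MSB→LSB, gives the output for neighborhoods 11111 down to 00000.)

  [31] ##### => .  t=2,i=8
  [30] ####. => .  t=0,i=10
  [29] ###.# => #  t=2,i=12
  [28] ###.. => .  t=0,i=11
  [27] ##.## => #  t=2,i=2
  [26] ##.#. => .  t=1,i=2
  [25] ##..# => .  t=6,i=8
  [24] ##... => .  t=0,i=12
  [23] #.### => .  t=0,i=8
  [22] #.##. => .  t=2,i=0
  [21] #.#.# => .  t=0,i=6
  [20] #.#.. => #  t=1,i=3
  [19] #..## => #  t=6,i=9
  [18] #..#. => #  t=0,i=3
  [17] #...# => .  t=0,i=13
  [16] #.... => #  t=1,i=9
  [15] .#### => .  t=0,i=9
  [14] .###. => #  t=4,i=13
  [13] .##.# => #  t=1,i=1
  [12] .##.. => #  t=3,i=5
  [11] .#.## => #  t=0,i=7
  [10] .#.#. => .  t=0,i=5
  [9] .#..# => .  t=0,i=2
  [8] .#... => #  t=1,i=4
  [7] ..### => #  t=6,i=10
  [6] ..##. => #  t=1,i=0
  [5] ..#.# => .  t=0,i=4
  [4] ..#.. => #  t=0,i=1
  [3] ...## => .  t=1,i=13
  [2] ...#. => #  t=0,i=0
  [1] ....# => #  t=1,i=12
  [0] ..... => #  t=1,i=10
  bits 00101000000111010111100111010111 = 673020375

673020375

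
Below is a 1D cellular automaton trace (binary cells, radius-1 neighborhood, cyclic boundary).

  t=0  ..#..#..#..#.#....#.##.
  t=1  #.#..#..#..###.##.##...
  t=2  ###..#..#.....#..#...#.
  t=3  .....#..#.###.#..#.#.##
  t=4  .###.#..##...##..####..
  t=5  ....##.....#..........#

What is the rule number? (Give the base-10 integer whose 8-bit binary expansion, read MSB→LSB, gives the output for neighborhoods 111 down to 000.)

  [7] ### => .  t=1,i=12
  [6] ##. => .  t=0,i=21
  [5] #.# => #  t=0,i=12
  [4] #.. => .  t=0,i=3
  [3] .## => .  t=0,i=20
  [2] .#. => #  t=0,i=2
  [1] ..# => .  t=0,i=1
  [0] ... => #  t=0,i=0
  bits 00100101 = 37

37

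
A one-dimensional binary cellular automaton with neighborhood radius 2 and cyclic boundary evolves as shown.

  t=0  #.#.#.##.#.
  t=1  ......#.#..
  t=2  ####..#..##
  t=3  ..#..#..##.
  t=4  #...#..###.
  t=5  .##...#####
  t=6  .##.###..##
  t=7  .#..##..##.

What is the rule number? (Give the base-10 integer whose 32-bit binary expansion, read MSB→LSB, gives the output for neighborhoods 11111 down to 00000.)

1691308521

  #####|.  b31=0 t=2,i=0
  ####.|#  b30=1 t=2,i=2
  ###.#|#  b29=1 t=4,i=9
  ###..|.  b28=0 t=2,i=3
  ##.##|.  b27=0 t=5,i=0
  ##.#.|#  b26=1 t=0,i=8
  ##..#|.  b25=0 t=2,i=4
  ##...|.  b24=0 t=3,i=10
  #.###|#  b23=1 t=6,i=4
  #.##.|#  b22=1 t=0,i=6
  #.#.#|.  b21=0 t=0,i=0
  #.#..|.  b20=0 t=1,i=8
  #..##|#  b19=1 t=2,i=8
  #..#.|#  b18=1 t=2,i=5
  #...#|#  b17=1 t=3,i=0
  #....|#  b16=1 t=1,i=10
  .####|.  b15=0 t=2,i=10
  .###.|#  b14=1 t=4,i=8
  .##.#|.  b13=0 t=0,i=7
  .##..|#  b12=1 t=3,i=9
  .#.##|.  b11=0 t=0,i=5
  .#.#.|.  b10=0 t=0,i=1
  .#..#|.  b9=0 t=2,i=7
  .#...|#  b8=1 t=1,i=9
  ..###|#  b7=1 t=2,i=9
  ..##.|#  b6=1 t=3,i=8
  ..#.#|#  b5=1 t=1,i=6
  ..#..|.  b4=0 t=2,i=6
  ...##|#  b3=1 t=5,i=5
  ...#.|.  b2=0 t=1,i=5
  ....#|.  b1=0 t=1,i=4
  .....|#  b0=1 t=1,i=0
  bits 01100100110011110101000111101001 = 1691308521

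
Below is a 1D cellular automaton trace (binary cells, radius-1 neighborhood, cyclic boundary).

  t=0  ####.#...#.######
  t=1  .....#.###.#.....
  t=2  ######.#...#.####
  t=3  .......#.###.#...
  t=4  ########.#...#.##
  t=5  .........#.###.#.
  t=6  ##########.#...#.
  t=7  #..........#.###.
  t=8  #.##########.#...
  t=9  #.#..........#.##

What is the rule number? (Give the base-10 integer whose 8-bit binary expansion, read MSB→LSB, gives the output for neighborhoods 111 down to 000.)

  nb ###: next=.  (t=0,i=0, bit7=0)
  nb ##.: next=.  (t=0,i=3, bit6=0)
  nb #.#: next=.  (t=0,i=4, bit5=0)
  nb #..: next=.  (t=0,i=6, bit4=0)
  nb .##: next=#  (t=0,i=11, bit3=1)
  nb .#.: next=#  (t=0,i=5, bit2=1)
  nb ..#: next=#  (t=0,i=8, bit1=1)
  nb ...: next=#  (t=0,i=7, bit0=1)
  bits 00001111 = 15

15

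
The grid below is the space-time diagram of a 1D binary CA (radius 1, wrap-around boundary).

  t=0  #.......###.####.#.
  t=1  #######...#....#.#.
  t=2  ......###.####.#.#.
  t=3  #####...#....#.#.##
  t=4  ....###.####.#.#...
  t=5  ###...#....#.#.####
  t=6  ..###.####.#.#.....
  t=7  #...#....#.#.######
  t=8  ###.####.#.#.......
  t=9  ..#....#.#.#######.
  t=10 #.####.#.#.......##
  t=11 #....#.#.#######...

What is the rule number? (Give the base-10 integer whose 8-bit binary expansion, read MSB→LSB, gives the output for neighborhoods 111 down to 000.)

85

  ### -> .   bit 7 = 0  t=0,i=9
  ##. -> #   bit 6 = 1  t=0,i=10
  #.# -> .   bit 5 = 0  t=0,i=11
  #.. -> #   bit 4 = 1  t=0,i=1
  .## -> .   bit 3 = 0  t=0,i=8
  .#. -> #   bit 2 = 1  t=0,i=0
  ..# -> .   bit 1 = 0  t=0,i=7
  ... -> #   bit 0 = 1  t=0,i=2
  bits 01010101 = 85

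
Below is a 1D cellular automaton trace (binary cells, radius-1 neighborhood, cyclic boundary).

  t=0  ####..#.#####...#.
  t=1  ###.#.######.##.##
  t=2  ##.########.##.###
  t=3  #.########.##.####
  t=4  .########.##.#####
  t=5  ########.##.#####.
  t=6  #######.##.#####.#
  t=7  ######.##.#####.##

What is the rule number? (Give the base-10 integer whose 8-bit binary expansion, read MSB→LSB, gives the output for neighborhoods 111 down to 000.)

  ###|#  b7=1 t=0,i=1
  ##.|.  b6=0 t=0,i=3
  #.#|#  b5=1 t=0,i=7
  #..|#  b4=1 t=0,i=4
  .##|#  b3=1 t=0,i=0
  .#.|#  b2=1 t=0,i=6
  ..#|.  b1=0 t=0,i=5
  ...|#  b0=1 t=0,i=14
  bits 10111101 = 189

189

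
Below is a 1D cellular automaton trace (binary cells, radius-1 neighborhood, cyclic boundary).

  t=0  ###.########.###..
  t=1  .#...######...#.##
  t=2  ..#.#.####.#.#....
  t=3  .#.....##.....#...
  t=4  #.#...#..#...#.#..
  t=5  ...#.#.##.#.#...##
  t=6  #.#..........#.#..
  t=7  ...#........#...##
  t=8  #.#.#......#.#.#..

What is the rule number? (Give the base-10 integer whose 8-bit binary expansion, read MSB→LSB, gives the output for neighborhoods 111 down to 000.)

  ###|#  b7=1 t=0,i=1
  ##.|.  b6=0 t=0,i=2
  #.#|.  b5=0 t=0,i=3
  #..|#  b4=1 t=0,i=16
  .##|.  b3=0 t=0,i=0
  .#.|.  b2=0 t=1,i=1
  ..#|#  b1=1 t=0,i=17
  ...|.  b0=0 t=1,i=3
  bits 10010010 = 146

146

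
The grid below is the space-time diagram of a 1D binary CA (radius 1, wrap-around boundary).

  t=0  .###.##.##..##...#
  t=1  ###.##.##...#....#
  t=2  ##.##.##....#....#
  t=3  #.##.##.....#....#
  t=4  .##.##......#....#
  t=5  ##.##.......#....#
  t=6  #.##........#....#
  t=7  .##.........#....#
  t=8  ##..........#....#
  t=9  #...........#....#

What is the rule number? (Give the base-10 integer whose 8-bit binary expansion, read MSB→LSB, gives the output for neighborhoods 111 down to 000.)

172

  ### -> #   bit 7 = 1  t=0,i=2
  ##. -> .   bit 6 = 0  t=0,i=3
  #.# -> #   bit 5 = 1  t=0,i=0
  #.. -> .   bit 4 = 0  t=0,i=10
  .## -> #   bit 3 = 1  t=0,i=1
  .#. -> #   bit 2 = 1  t=0,i=17
  ..# -> .   bit 1 = 0  t=0,i=11
  ... -> .   bit 0 = 0  t=0,i=15
  bits 10101100 = 172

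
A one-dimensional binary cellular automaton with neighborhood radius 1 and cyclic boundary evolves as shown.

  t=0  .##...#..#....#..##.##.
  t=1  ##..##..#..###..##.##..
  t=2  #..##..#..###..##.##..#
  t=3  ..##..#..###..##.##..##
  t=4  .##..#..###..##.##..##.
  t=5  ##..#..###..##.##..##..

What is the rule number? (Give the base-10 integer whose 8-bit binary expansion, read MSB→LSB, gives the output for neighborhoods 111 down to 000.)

171

  nb ###: next=#  (t=1,i=12, bit7=1)
  nb ##.: next=.  (t=0,i=2, bit6=0)
  nb #.#: next=#  (t=0,i=19, bit5=1)
  nb #..: next=.  (t=0,i=3, bit4=0)
  nb .##: next=#  (t=0,i=1, bit3=1)
  nb .#.: next=.  (t=0,i=6, bit2=0)
  nb ..#: next=#  (t=0,i=0, bit1=1)
  nb ...: next=#  (t=0,i=4, bit0=1)
  bits 10101011 = 171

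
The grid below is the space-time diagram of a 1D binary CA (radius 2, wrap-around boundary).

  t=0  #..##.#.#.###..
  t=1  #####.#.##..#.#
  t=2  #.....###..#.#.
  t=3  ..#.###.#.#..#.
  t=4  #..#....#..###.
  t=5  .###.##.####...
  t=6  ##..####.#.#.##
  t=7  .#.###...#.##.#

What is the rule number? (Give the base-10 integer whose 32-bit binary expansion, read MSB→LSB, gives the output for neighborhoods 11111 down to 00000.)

  nb #####: next=.  (t=1,i=1, bit31=0)
  nb ####.: next=.  (t=1,i=3, bit30=0)
  nb ###.#: next=.  (t=1,i=4, bit29=0)
  nb ###..: next=#  (t=0,i=12, bit28=1)
  nb ##.##: next=#  (t=5,i=4, bit27=1)
  nb ##.#.: next=.  (t=0,i=5, bit26=0)
  nb ##..#: next=.  (t=0,i=13, bit25=0)
  nb ##...: next=.  (t=5,i=12, bit24=0)
  nb #.###: next=.  (t=0,i=10, bit23=0)
  nb #.##.: next=#  (t=1,i=8, bit22=1)
  nb #.#.#: next=#  (t=0,i=6, bit21=1)
  nb #.#..: next=.  (t=2,i=0, bit20=0)
  nb #..##: next=#  (t=0,i=2, bit19=1)
  nb #..#.: next=#  (t=0,i=14, bit18=1)
  nb #...#: next=#  (t=3,i=0, bit17=1)
  nb #....: next=#  (t=2,i=2, bit16=1)
  nb .####: next=#  (t=1,i=0, bit15=1)
  nb .###.: next=.  (t=0,i=11, bit14=0)
  nb .##.#: next=#  (t=0,i=4, bit13=1)
  nb .##..: next=.  (t=1,i=9, bit12=0)
  nb .#.##: next=#  (t=0,i=9, bit11=1)
  nb .#.#.: next=.  (t=0,i=7, bit10=0)
  nb .#..#: next=#  (t=0,i=1, bit9=1)
  nb .#...: next=.  (t=2,i=1, bit8=0)
  nb ..###: next=#  (t=2,i=6, bit7=1)
  nb ..##.: next=#  (t=0,i=3, bit6=1)
  nb ..#.#: next=.  (t=1,i=12, bit5=0)
  nb ..#..: next=#  (t=0,i=0, bit4=1)
  nb ...##: next=#  (t=2,i=5, bit3=1)
  nb ...#.: next=.  (t=3,i=1, bit2=0)
  nb ....#: next=#  (t=2,i=4, bit1=1)
  nb .....: next=.  (t=2,i=3, bit0=0)
  bits 00011000011011111010101011011010 = 409971418

409971418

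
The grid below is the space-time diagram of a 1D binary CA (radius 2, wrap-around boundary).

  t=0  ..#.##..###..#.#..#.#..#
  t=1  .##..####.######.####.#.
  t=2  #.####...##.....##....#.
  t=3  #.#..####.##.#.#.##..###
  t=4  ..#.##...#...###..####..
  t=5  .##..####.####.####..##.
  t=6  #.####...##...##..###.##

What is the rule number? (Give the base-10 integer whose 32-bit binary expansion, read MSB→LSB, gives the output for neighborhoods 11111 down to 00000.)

  #####|.  b31=0 t=1,i=12
  ####.|.  b30=0 t=1,i=7
  ###.#|.  b29=0 t=1,i=8
  ###..|#  b28=1 t=0,i=10
  ##.##|#  b27=1 t=1,i=9
  ##.#.|.  b26=0 t=1,i=21
  ##..#|#  b25=1 t=0,i=6
  ##...|#  b24=1 t=2,i=6
  #.###|#  b23=1 t=1,i=10
  #.##.|.  b22=0 t=0,i=4
  #.#.#|#  b21=1 t=2,i=0
  #.#..|#  b20=1 t=0,i=15
  #..##|#  b19=1 t=0,i=7
  #..#.|#  b18=1 t=0,i=1
  #...#|#  b17=1 t=2,i=7
  #....|.  b16=0 t=2,i=12
  .####|.  b15=0 t=1,i=6
  .###.|.  b14=0 t=0,i=9
  .##.#|.  b13=0 t=3,i=11
  .##..|#  b12=1 t=0,i=5
  .#.##|.  b11=0 t=0,i=3
  .#.#.|#  b10=1 t=0,i=14
  .#..#|.  b9=0 t=0,i=0
  .#...|#  b8=1 t=4,i=10
  ..###|#  b7=1 t=0,i=8
  ..##.|.  b6=0 t=1,i=1
  ..#.#|#  b5=1 t=0,i=2
  ..#..|.  b4=0 t=0,i=23
  ...##|#  b3=1 t=2,i=8
  ...#.|#  b2=1 t=2,i=21
  ....#|.  b1=0 t=2,i=14
  .....|#  b0=1 t=2,i=13
  bits 00011011101111100001010110101101 = 465442221

465442221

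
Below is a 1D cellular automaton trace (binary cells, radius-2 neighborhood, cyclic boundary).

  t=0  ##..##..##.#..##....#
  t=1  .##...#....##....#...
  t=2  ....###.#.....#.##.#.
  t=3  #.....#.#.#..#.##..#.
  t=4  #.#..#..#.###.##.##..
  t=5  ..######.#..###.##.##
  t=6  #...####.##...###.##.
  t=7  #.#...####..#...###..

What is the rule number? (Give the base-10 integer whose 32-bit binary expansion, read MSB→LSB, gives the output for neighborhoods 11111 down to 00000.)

4202105364

  nb #####: next=#  (t=5,i=4, bit31=1)
  nb ####.: next=#  (t=5,i=6, bit30=1)
  nb ###.#: next=#  (t=2,i=6, bit29=1)
  nb ###..: next=#  (t=0,i=1, bit28=1)
  nb ##.##: next=#  (t=4,i=13, bit27=1)
  nb ##.#.: next=.  (t=0,i=10, bit26=0)
  nb ##..#: next=#  (t=0,i=2, bit25=1)
  nb ##...: next=.  (t=0,i=16, bit24=0)
  nb #.###: next=.  (t=4,i=10, bit23=0)
  nb #.##.: next=#  (t=2,i=16, bit22=1)
  nb #.#.#: next=#  (t=3,i=8, bit21=1)
  nb #.#..: next=#  (t=0,i=11, bit20=1)
  nb #..##: next=.  (t=0,i=3, bit19=0)
  nb #..#.: next=#  (t=3,i=12, bit18=1)
  nb #...#: next=#  (t=1,i=4, bit17=1)
  nb #....: next=#  (t=0,i=17, bit16=1)
  nb .####: next=.  (t=5,i=3, bit15=0)
  nb .###.: next=.  (t=0,i=0, bit14=0)
  nb .##.#: next=.  (t=0,i=9, bit13=0)
  nb .##..: next=.  (t=0,i=5, bit12=0)
  nb .#.##: next=#  (t=2,i=15, bit11=1)
  nb .#.#.: next=.  (t=3,i=7, bit10=0)
  nb .#..#: next=#  (t=0,i=12, bit9=1)
  nb .#...: next=.  (t=1,i=7, bit8=0)
  nb ..###: next=.  (t=0,i=20, bit7=0)
  nb ..##.: next=.  (t=0,i=4, bit6=0)
  nb ..#.#: next=.  (t=2,i=14, bit5=0)
  nb ..#..: next=#  (t=1,i=6, bit4=1)
  nb ...##: next=.  (t=0,i=19, bit3=0)
  nb ...#.: next=#  (t=1,i=5, bit2=1)
  nb ....#: next=.  (t=0,i=18, bit1=0)
  nb .....: next=.  (t=2,i=1, bit0=0)
  bits 11111010011101110000101000010100 = 4202105364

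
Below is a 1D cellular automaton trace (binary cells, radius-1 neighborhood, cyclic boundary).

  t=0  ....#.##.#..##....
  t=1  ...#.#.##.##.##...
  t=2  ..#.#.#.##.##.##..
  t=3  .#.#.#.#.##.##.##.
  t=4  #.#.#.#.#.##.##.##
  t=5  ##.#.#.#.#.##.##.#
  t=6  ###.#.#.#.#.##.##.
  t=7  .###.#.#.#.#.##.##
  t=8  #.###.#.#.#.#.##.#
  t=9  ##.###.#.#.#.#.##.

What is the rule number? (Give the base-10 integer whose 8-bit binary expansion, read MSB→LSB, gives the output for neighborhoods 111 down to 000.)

242

  ###|#  b7=1 t=4,i=17
  ##.|#  b6=1 t=0,i=7
  #.#|#  b5=1 t=0,i=5
  #..|#  b4=1 t=0,i=10
  .##|.  b3=0 t=0,i=6
  .#.|.  b2=0 t=0,i=4
  ..#|#  b1=1 t=0,i=3
  ...|.  b0=0 t=0,i=0
  bits 11110010 = 242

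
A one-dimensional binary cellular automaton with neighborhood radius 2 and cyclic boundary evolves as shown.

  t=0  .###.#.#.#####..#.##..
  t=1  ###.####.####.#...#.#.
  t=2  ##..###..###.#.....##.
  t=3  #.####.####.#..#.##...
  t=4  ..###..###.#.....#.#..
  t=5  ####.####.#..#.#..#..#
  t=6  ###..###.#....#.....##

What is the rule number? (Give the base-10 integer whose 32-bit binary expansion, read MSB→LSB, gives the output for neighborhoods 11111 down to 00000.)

3353986186

  [31] ##### => #  t=0,i=11
  [30] ####. => #  t=0,i=12
  [29] ###.# => .  t=0,i=3
  [28] ###.. => .  t=0,i=13
  [27] ##.## => .  t=1,i=3
  [26] ##.#. => #  t=0,i=4
  [25] ##..# => #  t=0,i=14
  [24] ##... => #  t=0,i=20
  [23] #.### => #  t=0,i=9
  [22] #.##. => #  t=0,i=18
  [21] #.#.# => #  t=0,i=5
  [20] #.#.. => .  t=1,i=14
  [19] #..## => #  t=2,i=3
  [18] #..#. => .  t=0,i=15
  [17] #...# => .  t=0,i=21
  [16] #.... => #  t=2,i=15
  [15] .#### => #  t=0,i=10
  [14] .###. => #  t=0,i=2
  [13] .##.# => .  t=2,i=20
  [12] .##.. => .  t=0,i=19
  [11] .#.## => .  t=0,i=8
  [10] .#.#. => #  t=0,i=6
  [9] .#..# => .  t=3,i=13
  [8] .#... => .  t=1,i=15
  [7] ..### => #  t=0,i=1
  [6] ..##. => .  t=2,i=19
  [5] ..#.# => .  t=0,i=16
  [4] ..#.. => .  t=5,i=18
  [3] ...## => #  t=0,i=0
  [2] ...#. => .  t=1,i=17
  [1] ....# => #  t=2,i=17
  [0] ..... => .  t=2,i=16
  bits 11000111111010011100010010001010 = 3353986186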